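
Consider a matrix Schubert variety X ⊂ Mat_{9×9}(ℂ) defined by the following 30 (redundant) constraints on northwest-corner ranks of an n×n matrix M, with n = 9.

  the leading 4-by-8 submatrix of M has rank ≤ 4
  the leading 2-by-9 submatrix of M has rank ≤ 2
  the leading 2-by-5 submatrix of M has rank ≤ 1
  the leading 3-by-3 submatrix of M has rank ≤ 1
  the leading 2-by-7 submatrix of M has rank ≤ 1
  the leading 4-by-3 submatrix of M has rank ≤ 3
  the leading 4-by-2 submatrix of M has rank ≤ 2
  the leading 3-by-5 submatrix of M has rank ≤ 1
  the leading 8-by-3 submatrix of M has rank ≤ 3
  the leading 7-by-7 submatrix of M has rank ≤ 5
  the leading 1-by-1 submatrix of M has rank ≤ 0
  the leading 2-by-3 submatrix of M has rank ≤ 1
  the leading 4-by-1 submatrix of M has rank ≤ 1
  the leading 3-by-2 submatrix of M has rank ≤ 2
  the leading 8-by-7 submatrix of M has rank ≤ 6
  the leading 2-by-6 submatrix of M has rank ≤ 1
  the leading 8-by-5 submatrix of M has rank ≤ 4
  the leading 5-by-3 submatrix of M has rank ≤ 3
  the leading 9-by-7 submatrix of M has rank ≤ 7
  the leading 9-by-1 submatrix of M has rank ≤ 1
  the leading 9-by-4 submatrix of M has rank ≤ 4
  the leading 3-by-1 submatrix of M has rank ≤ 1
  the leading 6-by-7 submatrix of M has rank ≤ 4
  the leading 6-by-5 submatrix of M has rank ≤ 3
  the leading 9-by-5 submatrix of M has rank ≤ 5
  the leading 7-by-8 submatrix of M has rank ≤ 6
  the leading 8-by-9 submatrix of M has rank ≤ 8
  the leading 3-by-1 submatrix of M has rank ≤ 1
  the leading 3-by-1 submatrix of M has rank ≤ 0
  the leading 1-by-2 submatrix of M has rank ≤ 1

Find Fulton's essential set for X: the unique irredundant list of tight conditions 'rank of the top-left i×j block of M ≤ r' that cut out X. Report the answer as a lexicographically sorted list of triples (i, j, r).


Recovering R(i,j) via the rank-extension bound from the 30 conditions:

  0 | 1 | 1 | 1 | 1 | 1 | 1 | 1 | 1
  0 | 1 | 1 | 1 | 1 | 1 | 1 | 2 | 2
  0 | 1 | 1 | 1 | 1 | 2 | 2 | 3 | 3
  1 | 2 | 2 | 2 | 2 | 3 | 3 | 4 | 4
  1 | 2 | 3 | 3 | 3 | 4 | 4 | 5 | 5
  1 | 2 | 3 | 3 | 3 | 4 | 4 | 5 | 6
  1 | 2 | 3 | 4 | 4 | 5 | 5 | 6 | 7
  1 | 2 | 3 | 4 | 4 | 5 | 6 | 7 | 8
  1 | 2 | 3 | 4 | 5 | 6 | 7 | 8 | 9

reading off 1-entries of Δ²R: w = (2, 8, 6, 1, 3, 9, 4, 7, 5).

Fulton essential set (6 of the 15 Rothe cells):

[(2, 7, 1), (3, 1, 0), (3, 5, 1), (6, 5, 3), (6, 7, 4), (8, 5, 4)]


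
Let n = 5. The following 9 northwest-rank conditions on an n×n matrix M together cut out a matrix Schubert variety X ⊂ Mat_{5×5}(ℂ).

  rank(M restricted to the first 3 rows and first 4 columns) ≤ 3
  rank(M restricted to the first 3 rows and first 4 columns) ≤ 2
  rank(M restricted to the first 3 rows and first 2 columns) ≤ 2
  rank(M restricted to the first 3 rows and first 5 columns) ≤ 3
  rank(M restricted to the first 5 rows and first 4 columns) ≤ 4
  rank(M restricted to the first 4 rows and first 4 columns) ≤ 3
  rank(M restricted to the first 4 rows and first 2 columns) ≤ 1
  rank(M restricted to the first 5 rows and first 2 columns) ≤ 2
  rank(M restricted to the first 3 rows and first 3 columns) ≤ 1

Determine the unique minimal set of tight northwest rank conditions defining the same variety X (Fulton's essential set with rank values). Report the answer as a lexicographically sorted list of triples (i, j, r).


Rank table r_w(5×5) implied by the 9 constraints:

  i=1: 1, 1, 1, 1, 1
  i=2: 1, 1, 1, 2, 2
  i=3: 1, 1, 1, 2, 3
  i=4: 1, 1, 2, 3, 4
  i=5: 1, 2, 3, 4, 5

hence w(1..5) = (1, 4, 5, 3, 2).

Fulton essential set (2 of the 5 Rothe cells):

[(3, 3, 1), (4, 2, 1)]


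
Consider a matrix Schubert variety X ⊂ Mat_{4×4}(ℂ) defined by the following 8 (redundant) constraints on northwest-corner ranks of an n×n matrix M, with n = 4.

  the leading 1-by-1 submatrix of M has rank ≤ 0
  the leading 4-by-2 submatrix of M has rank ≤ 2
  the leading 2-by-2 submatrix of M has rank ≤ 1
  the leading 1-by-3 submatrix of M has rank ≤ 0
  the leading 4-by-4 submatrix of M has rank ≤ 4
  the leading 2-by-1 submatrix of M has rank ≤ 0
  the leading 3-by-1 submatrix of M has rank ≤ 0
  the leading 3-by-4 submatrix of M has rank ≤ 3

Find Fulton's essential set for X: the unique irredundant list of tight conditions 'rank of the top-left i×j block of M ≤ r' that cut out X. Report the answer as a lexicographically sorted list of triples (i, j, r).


Propagating the 8 rank bounds to every northwest block:

  row 1: 0  0  0  1
  row 2: 0  1  1  2
  row 3: 0  1  2  3
  row 4: 1  2  3  4

giving w = (4, 2, 3, 1) via Δ²R.

ℓ(w)=5; the 2 essential cells (i,j,r):

[(1, 3, 0), (3, 1, 0)]


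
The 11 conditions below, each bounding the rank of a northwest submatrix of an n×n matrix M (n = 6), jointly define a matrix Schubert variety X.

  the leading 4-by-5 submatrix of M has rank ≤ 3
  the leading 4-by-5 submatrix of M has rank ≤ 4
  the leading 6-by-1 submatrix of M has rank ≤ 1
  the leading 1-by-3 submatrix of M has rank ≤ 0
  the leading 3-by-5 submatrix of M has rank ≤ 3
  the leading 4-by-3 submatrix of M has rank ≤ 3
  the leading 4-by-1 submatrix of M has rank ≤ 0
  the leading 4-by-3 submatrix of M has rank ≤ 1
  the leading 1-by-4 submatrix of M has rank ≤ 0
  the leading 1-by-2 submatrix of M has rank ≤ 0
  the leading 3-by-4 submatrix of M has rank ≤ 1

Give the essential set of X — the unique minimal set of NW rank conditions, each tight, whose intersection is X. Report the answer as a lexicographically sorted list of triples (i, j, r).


Rank table r_w(6×6) implied by the 11 constraints:

  R[1]: 0  0  0  0  1  1
  R[2]: 0  1  1  1  2  2
  R[3]: 0  1  1  1  2  3
  R[4]: 0  1  1  2  3  4
  R[5]: 1  2  2  3  4  5
  R[6]: 1  2  3  4  5  6

so w = (5, 2, 6, 4, 1, 3).

Fulton essential set (4 of the 10 Rothe cells):

[(1, 4, 0), (3, 4, 1), (4, 1, 0), (4, 3, 1)]


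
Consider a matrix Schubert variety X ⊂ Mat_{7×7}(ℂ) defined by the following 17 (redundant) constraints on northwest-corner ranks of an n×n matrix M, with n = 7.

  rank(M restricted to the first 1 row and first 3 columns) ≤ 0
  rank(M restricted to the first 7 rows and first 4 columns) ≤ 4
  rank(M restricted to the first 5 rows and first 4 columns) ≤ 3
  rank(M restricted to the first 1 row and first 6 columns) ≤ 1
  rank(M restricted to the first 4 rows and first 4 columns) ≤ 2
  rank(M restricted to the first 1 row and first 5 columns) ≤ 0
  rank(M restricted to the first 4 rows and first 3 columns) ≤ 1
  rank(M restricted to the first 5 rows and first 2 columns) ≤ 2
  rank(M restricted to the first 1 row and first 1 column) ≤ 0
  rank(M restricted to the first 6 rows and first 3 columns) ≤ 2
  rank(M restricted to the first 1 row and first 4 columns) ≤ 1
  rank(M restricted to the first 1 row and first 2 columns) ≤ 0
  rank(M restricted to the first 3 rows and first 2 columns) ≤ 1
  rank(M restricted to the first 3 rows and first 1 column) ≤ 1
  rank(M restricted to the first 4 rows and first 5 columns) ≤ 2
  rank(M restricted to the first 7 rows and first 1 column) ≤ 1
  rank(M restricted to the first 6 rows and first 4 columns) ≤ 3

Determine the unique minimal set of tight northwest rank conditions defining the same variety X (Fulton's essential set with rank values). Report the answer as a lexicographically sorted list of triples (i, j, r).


Reconstructing r_w from the 17 given conditions:

  row 1: 0 | 0 | 0 | 0 | 0 | 1 | 1
  row 2: 1 | 1 | 1 | 1 | 1 | 2 | 2
  row 3: 1 | 1 | 1 | 2 | 2 | 3 | 3
  row 4: 1 | 1 | 1 | 2 | 2 | 3 | 4
  row 5: 1 | 2 | 2 | 3 | 3 | 4 | 5
  row 6: 1 | 2 | 2 | 3 | 4 | 5 | 6
  row 7: 1 | 2 | 3 | 4 | 5 | 6 | 7

reading off 1-entries of Δ²R: w = (6, 1, 4, 7, 2, 5, 3).

Rothe diagram D(w) (11 cells), 4 SE-corners (essential conditions):

[(1, 5, 0), (4, 3, 1), (4, 5, 2), (6, 3, 2)]


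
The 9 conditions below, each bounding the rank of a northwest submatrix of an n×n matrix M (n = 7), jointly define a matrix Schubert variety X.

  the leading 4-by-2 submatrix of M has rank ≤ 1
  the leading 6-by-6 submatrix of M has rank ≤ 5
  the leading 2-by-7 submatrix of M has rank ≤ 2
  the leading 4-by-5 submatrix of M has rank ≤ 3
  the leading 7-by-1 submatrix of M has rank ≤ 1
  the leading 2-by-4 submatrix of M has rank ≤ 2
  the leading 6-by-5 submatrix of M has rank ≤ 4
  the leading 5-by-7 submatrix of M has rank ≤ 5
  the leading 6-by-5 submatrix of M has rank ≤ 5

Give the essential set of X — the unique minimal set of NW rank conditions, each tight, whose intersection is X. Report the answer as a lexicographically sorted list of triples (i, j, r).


Reconstructing r_w from the 9 given conditions:

  1 | 1 | 1 | 1 | 1 | 1 | 1
  1 | 1 | 2 | 2 | 2 | 2 | 2
  1 | 1 | 2 | 3 | 3 | 3 | 3
  1 | 1 | 2 | 3 | 3 | 4 | 4
  1 | 2 | 3 | 4 | 4 | 5 | 5
  1 | 2 | 3 | 4 | 4 | 5 | 6
  1 | 2 | 3 | 4 | 5 | 6 | 7

giving w = (1, 3, 4, 6, 2, 7, 5) via Δ²R.

Rothe diagram D(w) (5 cells), 3 SE-corners (essential conditions):

[(4, 2, 1), (4, 5, 3), (6, 5, 4)]


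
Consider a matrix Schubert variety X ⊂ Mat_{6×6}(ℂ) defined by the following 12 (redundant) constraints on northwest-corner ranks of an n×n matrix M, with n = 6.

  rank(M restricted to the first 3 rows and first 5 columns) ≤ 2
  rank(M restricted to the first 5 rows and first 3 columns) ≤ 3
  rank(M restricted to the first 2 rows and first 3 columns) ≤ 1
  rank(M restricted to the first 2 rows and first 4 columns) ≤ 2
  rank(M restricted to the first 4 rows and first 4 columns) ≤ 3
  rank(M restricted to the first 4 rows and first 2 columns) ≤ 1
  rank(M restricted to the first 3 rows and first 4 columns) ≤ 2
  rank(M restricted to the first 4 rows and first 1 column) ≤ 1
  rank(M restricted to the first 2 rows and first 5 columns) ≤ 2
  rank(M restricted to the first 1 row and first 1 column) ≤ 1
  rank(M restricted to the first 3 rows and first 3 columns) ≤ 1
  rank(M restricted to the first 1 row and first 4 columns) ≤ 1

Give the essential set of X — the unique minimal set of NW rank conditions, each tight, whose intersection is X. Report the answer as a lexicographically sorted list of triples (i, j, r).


Propagating the 12 rank bounds to every northwest block:

  R[1]: 1, 1, 1, 1, 1, 1
  R[2]: 1, 1, 1, 2, 2, 2
  R[3]: 1, 1, 1, 2, 2, 3
  R[4]: 1, 1, 2, 3, 3, 4
  R[5]: 1, 2, 3, 4, 4, 5
  R[6]: 1, 2, 3, 4, 5, 6

reading off 1-entries of Δ²R: w = (1, 4, 6, 3, 2, 5).

ℓ(w)=6; the 3 essential cells (i,j,r):

[(3, 3, 1), (3, 5, 2), (4, 2, 1)]


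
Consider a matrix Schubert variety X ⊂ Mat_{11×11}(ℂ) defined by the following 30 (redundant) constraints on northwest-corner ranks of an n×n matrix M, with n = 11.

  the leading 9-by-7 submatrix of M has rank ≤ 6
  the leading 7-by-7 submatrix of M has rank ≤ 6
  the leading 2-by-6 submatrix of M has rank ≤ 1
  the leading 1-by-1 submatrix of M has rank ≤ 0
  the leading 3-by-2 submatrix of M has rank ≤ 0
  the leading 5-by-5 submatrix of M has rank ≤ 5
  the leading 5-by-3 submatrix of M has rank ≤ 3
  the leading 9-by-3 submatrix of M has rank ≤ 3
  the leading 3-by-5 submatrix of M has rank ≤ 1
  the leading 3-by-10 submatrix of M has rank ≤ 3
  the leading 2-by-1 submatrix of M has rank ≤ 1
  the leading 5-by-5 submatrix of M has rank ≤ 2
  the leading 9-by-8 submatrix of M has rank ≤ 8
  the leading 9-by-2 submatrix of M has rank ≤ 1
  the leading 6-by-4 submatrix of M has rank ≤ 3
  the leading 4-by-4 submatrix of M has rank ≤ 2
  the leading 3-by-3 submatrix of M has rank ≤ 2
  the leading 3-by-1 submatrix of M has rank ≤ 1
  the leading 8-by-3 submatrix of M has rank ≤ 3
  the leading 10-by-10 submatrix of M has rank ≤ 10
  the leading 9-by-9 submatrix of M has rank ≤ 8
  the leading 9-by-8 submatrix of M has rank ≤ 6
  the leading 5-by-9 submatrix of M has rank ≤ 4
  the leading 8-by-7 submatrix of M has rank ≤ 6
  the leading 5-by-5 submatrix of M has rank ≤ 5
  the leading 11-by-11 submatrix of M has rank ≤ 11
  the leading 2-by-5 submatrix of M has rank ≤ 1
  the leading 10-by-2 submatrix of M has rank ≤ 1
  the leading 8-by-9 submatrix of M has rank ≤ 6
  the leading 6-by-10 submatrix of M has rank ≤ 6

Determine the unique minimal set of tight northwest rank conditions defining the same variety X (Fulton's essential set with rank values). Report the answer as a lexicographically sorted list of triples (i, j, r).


Computing R[i][j] = min implied NW-rank bound (n=11, 30 conditions):

  R[1]: 0  0  1  1  1  1  1  1  1  1  1
  R[2]: 0  0  1  1  1  1  2  2  2  2  2
  R[3]: 0  0  1  1  1  2  3  3  3  3  3
  R[4]: 1  1  2  2  2  3  4  4  4  4  4
  R[5]: 1  1  2  2  2  3  4  4  4  5  5
  R[6]: 1  1  2  3  3  4  5  5  5  6  6
  R[7]: 1  1  2  3  4  5  6  6  6  7  7
  R[8]: 1  1  2  3  4  5  6  6  6  7  8
  R[9]: 1  1  2  3  4  5  6  6  7  8  9
  R[10]: 1  1  2  3  4  5  6  7  8  9  10
  R[11]: 1  2  3  4  5  6  7  8  9  10  11

reading off 1-entries of Δ²R: w = (3, 7, 6, 1, 10, 4, 5, 11, 9, 8, 2).

|D(w)|=24, |Ess(w)|=8:

[(2, 6, 1), (3, 2, 0), (3, 5, 1), (5, 5, 2), (5, 9, 4), (8, 9, 6), (9, 8, 6), (10, 2, 1)]


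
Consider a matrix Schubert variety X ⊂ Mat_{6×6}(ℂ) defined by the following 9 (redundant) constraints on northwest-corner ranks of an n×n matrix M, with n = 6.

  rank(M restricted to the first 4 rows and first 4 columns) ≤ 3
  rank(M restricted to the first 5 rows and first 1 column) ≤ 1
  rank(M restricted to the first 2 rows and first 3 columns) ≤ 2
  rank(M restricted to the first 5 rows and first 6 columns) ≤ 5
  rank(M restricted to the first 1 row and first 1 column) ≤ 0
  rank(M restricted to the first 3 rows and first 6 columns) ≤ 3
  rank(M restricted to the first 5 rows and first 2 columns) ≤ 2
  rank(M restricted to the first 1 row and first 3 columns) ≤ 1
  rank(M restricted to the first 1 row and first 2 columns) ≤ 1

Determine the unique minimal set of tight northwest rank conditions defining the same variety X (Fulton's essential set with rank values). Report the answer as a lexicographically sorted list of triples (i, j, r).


Propagating the 9 rank bounds to every northwest block:

  i=1: 0 | 1 | 1 | 1 | 1 | 1
  i=2: 1 | 2 | 2 | 2 | 2 | 2
  i=3: 1 | 2 | 3 | 3 | 3 | 3
  i=4: 1 | 2 | 3 | 3 | 4 | 4
  i=5: 1 | 2 | 3 | 4 | 5 | 5
  i=6: 1 | 2 | 3 | 4 | 5 | 6

hence w(1..6) = (2, 1, 3, 5, 4, 6).

D(w) has 2 cells with 2 SE-corners; essential set:

[(1, 1, 0), (4, 4, 3)]


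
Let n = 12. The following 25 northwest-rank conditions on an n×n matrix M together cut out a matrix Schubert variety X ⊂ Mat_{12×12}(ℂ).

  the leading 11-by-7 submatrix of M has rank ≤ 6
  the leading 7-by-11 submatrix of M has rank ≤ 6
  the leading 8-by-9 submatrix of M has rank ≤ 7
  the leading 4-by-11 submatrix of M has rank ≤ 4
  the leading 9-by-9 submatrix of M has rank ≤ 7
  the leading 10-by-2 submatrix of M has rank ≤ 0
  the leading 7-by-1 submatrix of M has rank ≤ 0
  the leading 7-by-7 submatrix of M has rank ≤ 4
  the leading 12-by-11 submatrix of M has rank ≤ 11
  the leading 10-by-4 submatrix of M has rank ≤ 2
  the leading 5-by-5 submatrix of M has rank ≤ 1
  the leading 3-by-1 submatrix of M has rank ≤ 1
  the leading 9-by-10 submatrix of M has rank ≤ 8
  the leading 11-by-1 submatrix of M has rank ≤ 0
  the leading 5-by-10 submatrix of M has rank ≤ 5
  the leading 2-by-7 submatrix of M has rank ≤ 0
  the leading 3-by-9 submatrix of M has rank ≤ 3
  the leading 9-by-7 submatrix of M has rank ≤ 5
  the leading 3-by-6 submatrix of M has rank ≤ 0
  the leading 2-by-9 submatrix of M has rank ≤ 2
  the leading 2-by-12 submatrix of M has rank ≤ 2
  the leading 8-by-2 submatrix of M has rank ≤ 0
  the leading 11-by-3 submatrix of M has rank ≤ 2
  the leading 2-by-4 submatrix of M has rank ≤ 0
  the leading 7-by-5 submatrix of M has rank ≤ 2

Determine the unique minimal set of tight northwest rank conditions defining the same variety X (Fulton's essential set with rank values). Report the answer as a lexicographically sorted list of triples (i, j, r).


Propagating the 25 rank bounds to every northwest block:

  0 | 0 | 0 | 0 | 0 | 0 | 0 | 1 | 1 | 1 | 1 | 1
  0 | 0 | 0 | 0 | 0 | 0 | 0 | 1 | 2 | 2 | 2 | 2
  0 | 0 | 0 | 0 | 0 | 0 | 1 | 2 | 3 | 3 | 3 | 3
  0 | 0 | 1 | 1 | 1 | 1 | 2 | 3 | 4 | 4 | 4 | 4
  0 | 0 | 1 | 1 | 1 | 2 | 3 | 4 | 5 | 5 | 5 | 5
  0 | 0 | 1 | 2 | 2 | 3 | 4 | 5 | 6 | 6 | 6 | 6
  0 | 0 | 1 | 2 | 2 | 3 | 4 | 5 | 6 | 6 | 6 | 7
  0 | 0 | 1 | 2 | 3 | 4 | 5 | 6 | 7 | 7 | 7 | 8
  0 | 0 | 1 | 2 | 3 | 4 | 5 | 6 | 7 | 8 | 8 | 9
  0 | 0 | 1 | 2 | 3 | 4 | 5 | 6 | 7 | 8 | 9 | 10
  0 | 1 | 2 | 3 | 4 | 5 | 6 | 7 | 8 | 9 | 10 | 11
  1 | 2 | 3 | 4 | 5 | 6 | 7 | 8 | 9 | 10 | 11 | 12

the unique w with this rank table is (8, 9, 7, 3, 6, 4, 12, 5, 10, 11, 2, 1).

ℓ(w)=40; the 7 essential cells (i,j,r):

[(2, 7, 0), (3, 6, 0), (5, 5, 1), (7, 5, 2), (7, 11, 6), (10, 2, 0), (11, 1, 0)]


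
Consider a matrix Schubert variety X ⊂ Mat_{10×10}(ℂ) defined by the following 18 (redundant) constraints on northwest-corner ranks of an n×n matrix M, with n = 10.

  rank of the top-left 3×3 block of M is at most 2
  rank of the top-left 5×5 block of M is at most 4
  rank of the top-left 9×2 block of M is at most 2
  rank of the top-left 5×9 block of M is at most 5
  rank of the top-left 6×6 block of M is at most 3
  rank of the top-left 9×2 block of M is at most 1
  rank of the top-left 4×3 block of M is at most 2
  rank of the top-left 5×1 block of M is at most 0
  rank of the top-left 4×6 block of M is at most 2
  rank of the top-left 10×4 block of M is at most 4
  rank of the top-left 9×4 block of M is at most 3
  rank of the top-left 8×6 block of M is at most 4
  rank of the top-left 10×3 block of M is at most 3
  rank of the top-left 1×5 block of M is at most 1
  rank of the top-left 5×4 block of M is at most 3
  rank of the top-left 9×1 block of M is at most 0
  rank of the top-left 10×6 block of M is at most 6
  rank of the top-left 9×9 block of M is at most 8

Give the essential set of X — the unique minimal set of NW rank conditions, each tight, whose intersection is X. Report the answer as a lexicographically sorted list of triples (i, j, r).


Recovering R(i,j) via the rank-extension bound from the 18 conditions:

  i=1: 0 | 1 | 1 | 1 | 1 | 1 | 1 | 1 | 1 | 1
  i=2: 0 | 1 | 2 | 2 | 2 | 2 | 2 | 2 | 2 | 2
  i=3: 0 | 1 | 2 | 2 | 2 | 2 | 3 | 3 | 3 | 3
  i=4: 0 | 1 | 2 | 2 | 2 | 2 | 3 | 4 | 4 | 4
  i=5: 0 | 1 | 2 | 3 | 3 | 3 | 4 | 5 | 5 | 5
  i=6: 0 | 1 | 2 | 3 | 3 | 3 | 4 | 5 | 6 | 6
  i=7: 0 | 1 | 2 | 3 | 4 | 4 | 5 | 6 | 7 | 7
  i=8: 0 | 1 | 2 | 3 | 4 | 4 | 5 | 6 | 7 | 8
  i=9: 0 | 1 | 2 | 3 | 4 | 5 | 6 | 7 | 8 | 9
  i=10: 1 | 2 | 3 | 4 | 5 | 6 | 7 | 8 | 9 | 10

hence w(1..10) = (2, 3, 7, 8, 4, 9, 5, 10, 6, 1).

ℓ(w)=18; the 4 essential cells (i,j,r):

[(4, 6, 2), (6, 6, 3), (8, 6, 4), (9, 1, 0)]


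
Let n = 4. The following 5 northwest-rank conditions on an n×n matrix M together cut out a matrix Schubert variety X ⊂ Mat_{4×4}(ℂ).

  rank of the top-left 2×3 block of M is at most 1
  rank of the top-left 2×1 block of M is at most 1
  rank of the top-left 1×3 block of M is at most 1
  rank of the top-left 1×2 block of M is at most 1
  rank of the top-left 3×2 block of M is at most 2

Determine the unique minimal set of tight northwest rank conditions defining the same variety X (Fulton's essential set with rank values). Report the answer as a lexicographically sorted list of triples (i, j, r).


Rank table r_w(4×4) implied by the 5 constraints:

  1 1 1 1
  1 1 1 2
  1 2 2 3
  1 2 3 4

so w = (1, 4, 2, 3).

D(w) has 2 cells with 1 SE-corner; essential set:

[(2, 3, 1)]


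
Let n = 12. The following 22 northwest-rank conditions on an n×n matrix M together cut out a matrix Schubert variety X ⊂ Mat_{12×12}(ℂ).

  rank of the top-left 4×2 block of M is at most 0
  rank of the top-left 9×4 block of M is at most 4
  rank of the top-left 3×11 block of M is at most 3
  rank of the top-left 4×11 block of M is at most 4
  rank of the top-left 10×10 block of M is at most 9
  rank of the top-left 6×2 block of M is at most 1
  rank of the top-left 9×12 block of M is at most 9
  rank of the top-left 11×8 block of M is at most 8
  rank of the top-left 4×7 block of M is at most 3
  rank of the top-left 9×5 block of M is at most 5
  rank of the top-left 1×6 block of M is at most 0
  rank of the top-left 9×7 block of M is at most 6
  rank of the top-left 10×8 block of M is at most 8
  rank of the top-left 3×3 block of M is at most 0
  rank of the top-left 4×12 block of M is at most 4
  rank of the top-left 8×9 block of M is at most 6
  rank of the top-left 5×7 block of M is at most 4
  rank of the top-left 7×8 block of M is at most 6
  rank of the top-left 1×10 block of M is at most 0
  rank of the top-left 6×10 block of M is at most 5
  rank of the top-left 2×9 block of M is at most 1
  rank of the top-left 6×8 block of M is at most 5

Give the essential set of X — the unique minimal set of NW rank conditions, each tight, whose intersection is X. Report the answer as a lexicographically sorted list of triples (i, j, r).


Rank table r_w(12×12) implied by the 22 constraints:

  i=1: 0 | 0 | 0 | 0 | 0 | 0 | 0 | 0 | 0 | 0 | 1 | 1
  i=2: 0 | 0 | 0 | 1 | 1 | 1 | 1 | 1 | 1 | 1 | 2 | 2
  i=3: 0 | 0 | 0 | 1 | 2 | 2 | 2 | 2 | 2 | 2 | 3 | 3
  i=4: 0 | 0 | 1 | 2 | 3 | 3 | 3 | 3 | 3 | 3 | 4 | 4
  i=5: 1 | 1 | 2 | 3 | 4 | 4 | 4 | 4 | 4 | 4 | 5 | 5
  i=6: 1 | 1 | 2 | 3 | 4 | 5 | 5 | 5 | 5 | 5 | 6 | 6
  i=7: 1 | 2 | 3 | 4 | 5 | 6 | 6 | 6 | 6 | 6 | 7 | 7
  i=8: 1 | 2 | 3 | 4 | 5 | 6 | 6 | 6 | 6 | 7 | 8 | 8
  i=9: 1 | 2 | 3 | 4 | 5 | 6 | 6 | 7 | 7 | 8 | 9 | 9
  i=10: 1 | 2 | 3 | 4 | 5 | 6 | 7 | 8 | 8 | 9 | 10 | 10
  i=11: 1 | 2 | 3 | 4 | 5 | 6 | 7 | 8 | 9 | 10 | 11 | 11
  i=12: 1 | 2 | 3 | 4 | 5 | 6 | 7 | 8 | 9 | 10 | 11 | 12

the unique w with this rank table is (11, 4, 5, 3, 1, 6, 2, 10, 8, 7, 9, 12).

Fulton essential set (6 of the 23 Rothe cells):

[(1, 10, 0), (3, 3, 0), (4, 2, 0), (6, 2, 1), (8, 9, 6), (9, 7, 6)]


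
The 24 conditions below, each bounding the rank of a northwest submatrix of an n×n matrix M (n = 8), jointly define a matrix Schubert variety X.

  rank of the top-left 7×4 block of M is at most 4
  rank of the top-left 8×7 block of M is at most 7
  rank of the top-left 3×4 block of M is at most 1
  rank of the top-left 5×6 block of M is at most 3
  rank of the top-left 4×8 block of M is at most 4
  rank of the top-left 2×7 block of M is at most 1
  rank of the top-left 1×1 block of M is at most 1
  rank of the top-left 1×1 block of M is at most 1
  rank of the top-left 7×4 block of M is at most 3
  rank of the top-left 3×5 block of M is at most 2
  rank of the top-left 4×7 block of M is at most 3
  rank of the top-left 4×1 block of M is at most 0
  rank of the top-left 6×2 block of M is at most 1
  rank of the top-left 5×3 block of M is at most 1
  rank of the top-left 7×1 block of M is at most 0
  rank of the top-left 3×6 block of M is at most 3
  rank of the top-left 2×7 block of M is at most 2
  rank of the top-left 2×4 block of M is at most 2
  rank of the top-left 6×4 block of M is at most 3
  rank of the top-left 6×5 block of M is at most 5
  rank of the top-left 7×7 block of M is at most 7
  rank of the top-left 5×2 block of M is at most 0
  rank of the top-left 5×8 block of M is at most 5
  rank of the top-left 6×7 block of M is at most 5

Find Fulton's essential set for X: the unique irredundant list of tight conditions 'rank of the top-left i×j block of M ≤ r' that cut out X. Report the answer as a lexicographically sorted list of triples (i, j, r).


Recovering R(i,j) via the rank-extension bound from the 24 conditions:

  R[1]: 0  0  1  1  1  1  1  1
  R[2]: 0  0  1  1  1  1  1  2
  R[3]: 0  0  1  1  2  2  2  3
  R[4]: 0  0  1  2  3  3  3  4
  R[5]: 0  0  1  2  3  3  4  5
  R[6]: 0  1  2  3  4  4  5  6
  R[7]: 0  1  2  3  4  5  6  7
  R[8]: 1  2  3  4  5  6  7  8

the unique w with this rank table is (3, 8, 5, 4, 7, 2, 6, 1).

5 SE-corners of the 18-cell Rothe diagram give Ess(w):

[(2, 7, 1), (3, 4, 1), (5, 2, 0), (5, 6, 3), (7, 1, 0)]


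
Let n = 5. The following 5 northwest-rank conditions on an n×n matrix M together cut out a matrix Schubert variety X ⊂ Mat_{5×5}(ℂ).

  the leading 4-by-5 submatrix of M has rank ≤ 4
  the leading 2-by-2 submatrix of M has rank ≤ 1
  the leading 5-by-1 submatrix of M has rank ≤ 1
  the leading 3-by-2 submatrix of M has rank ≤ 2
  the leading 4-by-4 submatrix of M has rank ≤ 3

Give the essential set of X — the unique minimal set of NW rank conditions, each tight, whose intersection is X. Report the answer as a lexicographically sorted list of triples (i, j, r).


Recovering R(i,j) via the rank-extension bound from the 5 conditions:

  1 1 1 1 1
  1 1 2 2 2
  1 2 3 3 3
  1 2 3 3 4
  1 2 3 4 5

giving w = (1, 3, 2, 5, 4) via Δ²R.

Rothe diagram D(w) (2 cells), 2 SE-corners (essential conditions):

[(2, 2, 1), (4, 4, 3)]


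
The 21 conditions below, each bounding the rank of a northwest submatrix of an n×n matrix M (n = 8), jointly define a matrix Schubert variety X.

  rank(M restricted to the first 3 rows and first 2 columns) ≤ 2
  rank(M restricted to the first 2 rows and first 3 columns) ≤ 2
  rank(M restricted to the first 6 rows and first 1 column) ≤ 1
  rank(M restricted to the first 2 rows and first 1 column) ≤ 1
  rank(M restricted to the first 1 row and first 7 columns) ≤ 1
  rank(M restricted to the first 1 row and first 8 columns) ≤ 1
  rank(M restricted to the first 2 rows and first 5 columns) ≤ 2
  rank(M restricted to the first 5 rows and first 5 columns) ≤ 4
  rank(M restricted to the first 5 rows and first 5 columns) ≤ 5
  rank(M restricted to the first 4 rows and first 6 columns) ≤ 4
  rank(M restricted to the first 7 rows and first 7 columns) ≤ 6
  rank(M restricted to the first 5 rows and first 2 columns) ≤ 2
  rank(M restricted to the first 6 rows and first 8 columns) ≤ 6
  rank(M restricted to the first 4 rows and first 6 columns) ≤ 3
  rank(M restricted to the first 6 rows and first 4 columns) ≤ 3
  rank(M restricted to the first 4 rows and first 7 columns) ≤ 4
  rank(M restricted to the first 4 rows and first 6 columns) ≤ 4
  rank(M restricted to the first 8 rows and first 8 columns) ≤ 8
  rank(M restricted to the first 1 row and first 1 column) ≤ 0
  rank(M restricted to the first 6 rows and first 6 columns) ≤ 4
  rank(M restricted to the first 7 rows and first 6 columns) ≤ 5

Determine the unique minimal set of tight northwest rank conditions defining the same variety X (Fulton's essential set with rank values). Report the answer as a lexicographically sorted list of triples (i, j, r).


Propagating the 21 rank bounds to every northwest block:

  i=1: 0  1  1  1  1  1  1  1
  i=2: 1  2  2  2  2  2  2  2
  i=3: 1  2  3  3  3  3  3  3
  i=4: 1  2  3  3  3  3  4  4
  i=5: 1  2  3  3  4  4  5  5
  i=6: 1  2  3  3  4  4  5  6
  i=7: 1  2  3  4  5  5  6  7
  i=8: 1  2  3  4  5  6  7  8

so w = (2, 1, 3, 7, 5, 8, 4, 6).

ℓ(w)=7; the 4 essential cells (i,j,r):

[(1, 1, 0), (4, 6, 3), (6, 4, 3), (6, 6, 4)]


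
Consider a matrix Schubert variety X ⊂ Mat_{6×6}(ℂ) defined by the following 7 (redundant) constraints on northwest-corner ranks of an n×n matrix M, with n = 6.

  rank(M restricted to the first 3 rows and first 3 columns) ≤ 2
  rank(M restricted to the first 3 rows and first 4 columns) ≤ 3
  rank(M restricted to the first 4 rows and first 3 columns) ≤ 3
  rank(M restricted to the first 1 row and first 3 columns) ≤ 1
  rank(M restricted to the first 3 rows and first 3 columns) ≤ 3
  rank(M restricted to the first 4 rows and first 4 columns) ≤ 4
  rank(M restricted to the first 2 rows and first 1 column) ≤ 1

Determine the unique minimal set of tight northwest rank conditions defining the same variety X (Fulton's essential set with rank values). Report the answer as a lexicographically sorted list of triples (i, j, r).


Rank table r_w(6×6) implied by the 7 constraints:

  i=1: 1 | 1 | 1 | 1 | 1 | 1
  i=2: 1 | 2 | 2 | 2 | 2 | 2
  i=3: 1 | 2 | 2 | 3 | 3 | 3
  i=4: 1 | 2 | 3 | 4 | 4 | 4
  i=5: 1 | 2 | 3 | 4 | 5 | 5
  i=6: 1 | 2 | 3 | 4 | 5 | 6

the unique w with this rank table is (1, 2, 4, 3, 5, 6).

|D(w)|=1, |Ess(w)|=1:

[(3, 3, 2)]


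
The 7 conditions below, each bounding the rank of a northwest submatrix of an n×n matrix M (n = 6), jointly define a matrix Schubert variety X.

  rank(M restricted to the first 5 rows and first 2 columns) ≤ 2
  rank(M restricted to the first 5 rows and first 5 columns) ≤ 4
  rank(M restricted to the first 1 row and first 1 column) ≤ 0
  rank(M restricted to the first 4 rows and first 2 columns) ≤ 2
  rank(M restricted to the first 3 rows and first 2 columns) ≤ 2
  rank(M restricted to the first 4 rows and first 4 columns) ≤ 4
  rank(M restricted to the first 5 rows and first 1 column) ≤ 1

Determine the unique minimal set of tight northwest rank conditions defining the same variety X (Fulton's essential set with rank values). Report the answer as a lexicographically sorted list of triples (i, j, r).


The tightest implied rank at each (i,j), from the 7 conditions:

  R[1]: 0  1  1  1  1  1
  R[2]: 1  2  2  2  2  2
  R[3]: 1  2  3  3  3  3
  R[4]: 1  2  3  4  4  4
  R[5]: 1  2  3  4  4  5
  R[6]: 1  2  3  4  5  6

so w = (2, 1, 3, 4, 6, 5).

D(w) has 2 cells with 2 SE-corners; essential set:

[(1, 1, 0), (5, 5, 4)]


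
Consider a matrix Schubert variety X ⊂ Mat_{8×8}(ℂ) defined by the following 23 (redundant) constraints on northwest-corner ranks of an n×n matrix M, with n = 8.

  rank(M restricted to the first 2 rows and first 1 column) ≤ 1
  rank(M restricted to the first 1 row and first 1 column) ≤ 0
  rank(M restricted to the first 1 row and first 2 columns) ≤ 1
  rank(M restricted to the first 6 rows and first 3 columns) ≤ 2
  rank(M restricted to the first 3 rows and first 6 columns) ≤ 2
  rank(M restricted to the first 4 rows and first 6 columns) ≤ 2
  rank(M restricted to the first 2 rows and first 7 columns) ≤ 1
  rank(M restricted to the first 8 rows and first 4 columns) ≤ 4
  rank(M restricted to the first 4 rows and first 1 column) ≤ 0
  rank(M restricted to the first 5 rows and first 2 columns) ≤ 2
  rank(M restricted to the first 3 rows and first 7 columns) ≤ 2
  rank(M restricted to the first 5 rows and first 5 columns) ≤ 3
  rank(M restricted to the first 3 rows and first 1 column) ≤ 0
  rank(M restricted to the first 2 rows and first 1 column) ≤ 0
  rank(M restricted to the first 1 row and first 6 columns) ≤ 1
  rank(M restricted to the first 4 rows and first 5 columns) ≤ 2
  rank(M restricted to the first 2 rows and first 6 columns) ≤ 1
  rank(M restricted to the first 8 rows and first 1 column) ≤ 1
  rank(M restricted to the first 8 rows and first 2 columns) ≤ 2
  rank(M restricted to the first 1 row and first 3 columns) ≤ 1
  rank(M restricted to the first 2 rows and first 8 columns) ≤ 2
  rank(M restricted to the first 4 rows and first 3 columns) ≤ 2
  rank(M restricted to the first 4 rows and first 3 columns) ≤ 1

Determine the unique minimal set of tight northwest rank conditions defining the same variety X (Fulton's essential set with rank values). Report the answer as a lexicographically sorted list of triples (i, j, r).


Propagating the 23 rank bounds to every northwest block:

  R[1]: 0 | 1 | 1 | 1 | 1 | 1 | 1 | 1
  R[2]: 0 | 1 | 1 | 1 | 1 | 1 | 1 | 2
  R[3]: 0 | 1 | 1 | 2 | 2 | 2 | 2 | 3
  R[4]: 0 | 1 | 1 | 2 | 2 | 2 | 3 | 4
  R[5]: 1 | 2 | 2 | 3 | 3 | 3 | 4 | 5
  R[6]: 1 | 2 | 2 | 3 | 4 | 4 | 5 | 6
  R[7]: 1 | 2 | 3 | 4 | 5 | 5 | 6 | 7
  R[8]: 1 | 2 | 3 | 4 | 5 | 6 | 7 | 8

giving w = (2, 8, 4, 7, 1, 5, 3, 6) via Δ²R.

5 SE-corners of the 14-cell Rothe diagram give Ess(w):

[(2, 7, 1), (4, 1, 0), (4, 3, 1), (4, 6, 2), (6, 3, 2)]


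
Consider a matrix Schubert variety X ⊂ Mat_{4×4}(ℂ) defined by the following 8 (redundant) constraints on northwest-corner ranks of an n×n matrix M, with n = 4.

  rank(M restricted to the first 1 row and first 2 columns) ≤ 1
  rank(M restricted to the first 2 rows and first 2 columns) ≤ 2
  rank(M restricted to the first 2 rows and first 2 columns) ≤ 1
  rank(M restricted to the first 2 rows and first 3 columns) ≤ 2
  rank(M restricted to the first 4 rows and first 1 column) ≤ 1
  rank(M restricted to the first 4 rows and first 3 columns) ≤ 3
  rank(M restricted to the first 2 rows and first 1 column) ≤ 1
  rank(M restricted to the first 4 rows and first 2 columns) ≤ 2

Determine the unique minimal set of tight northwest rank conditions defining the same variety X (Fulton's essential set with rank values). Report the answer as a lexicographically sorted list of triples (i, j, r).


Reconstructing r_w from the 8 given conditions:

  1, 1, 1, 1
  1, 1, 2, 2
  1, 2, 3, 3
  1, 2, 3, 4

giving w = (1, 3, 2, 4) via Δ²R.

1 SE-corner of the 1-cell Rothe diagram gives Ess(w):

[(2, 2, 1)]


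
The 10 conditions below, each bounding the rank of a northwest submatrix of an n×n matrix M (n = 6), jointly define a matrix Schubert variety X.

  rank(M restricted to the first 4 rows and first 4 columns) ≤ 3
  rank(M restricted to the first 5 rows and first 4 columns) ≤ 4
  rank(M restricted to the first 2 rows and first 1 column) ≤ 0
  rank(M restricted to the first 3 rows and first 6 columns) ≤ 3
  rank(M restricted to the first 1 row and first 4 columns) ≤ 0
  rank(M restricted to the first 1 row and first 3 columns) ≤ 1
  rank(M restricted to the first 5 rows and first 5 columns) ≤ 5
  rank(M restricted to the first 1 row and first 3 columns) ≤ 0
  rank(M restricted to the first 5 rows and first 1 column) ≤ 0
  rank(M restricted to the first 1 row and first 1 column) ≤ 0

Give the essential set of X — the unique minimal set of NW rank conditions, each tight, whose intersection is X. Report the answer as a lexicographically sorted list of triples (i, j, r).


Computing R[i][j] = min implied NW-rank bound (n=6, 10 conditions):

  row 1: 0 0 0 0 1 1
  row 2: 0 1 1 1 2 2
  row 3: 0 1 2 2 3 3
  row 4: 0 1 2 3 4 4
  row 5: 0 1 2 3 4 5
  row 6: 1 2 3 4 5 6

reading off 1-entries of Δ²R: w = (5, 2, 3, 4, 6, 1).

Fulton essential set (2 of the 8 Rothe cells):

[(1, 4, 0), (5, 1, 0)]


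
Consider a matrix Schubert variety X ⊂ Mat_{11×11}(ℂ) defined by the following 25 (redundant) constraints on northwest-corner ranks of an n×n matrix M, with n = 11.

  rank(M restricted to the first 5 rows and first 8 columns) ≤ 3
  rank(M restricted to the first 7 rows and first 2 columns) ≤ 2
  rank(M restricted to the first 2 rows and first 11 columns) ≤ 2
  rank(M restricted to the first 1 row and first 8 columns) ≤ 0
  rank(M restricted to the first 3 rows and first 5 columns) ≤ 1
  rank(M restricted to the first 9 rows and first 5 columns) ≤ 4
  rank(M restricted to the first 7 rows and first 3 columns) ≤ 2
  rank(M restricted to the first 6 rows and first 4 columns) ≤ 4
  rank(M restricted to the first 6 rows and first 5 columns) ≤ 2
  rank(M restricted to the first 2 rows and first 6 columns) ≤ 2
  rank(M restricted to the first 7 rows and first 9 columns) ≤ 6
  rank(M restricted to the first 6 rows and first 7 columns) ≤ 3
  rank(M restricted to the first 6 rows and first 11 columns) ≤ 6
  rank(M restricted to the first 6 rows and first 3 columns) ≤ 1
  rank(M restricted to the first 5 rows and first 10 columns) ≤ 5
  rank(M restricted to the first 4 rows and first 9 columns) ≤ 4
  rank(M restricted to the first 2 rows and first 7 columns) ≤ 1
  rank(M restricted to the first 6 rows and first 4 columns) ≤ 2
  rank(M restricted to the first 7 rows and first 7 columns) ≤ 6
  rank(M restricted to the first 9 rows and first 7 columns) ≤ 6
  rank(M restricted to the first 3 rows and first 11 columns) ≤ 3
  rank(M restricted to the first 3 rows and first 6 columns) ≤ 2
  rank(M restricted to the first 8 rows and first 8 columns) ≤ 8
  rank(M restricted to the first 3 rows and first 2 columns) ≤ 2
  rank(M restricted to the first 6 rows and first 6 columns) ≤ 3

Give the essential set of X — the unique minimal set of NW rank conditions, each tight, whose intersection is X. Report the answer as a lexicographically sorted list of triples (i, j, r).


Reconstructing r_w from the 25 given conditions:

  i=1: 0 | 0 | 0 | 0 | 0 | 0 | 0 | 0 | 1 | 1 | 1
  i=2: 1 | 1 | 1 | 1 | 1 | 1 | 1 | 1 | 2 | 2 | 2
  i=3: 1 | 1 | 1 | 1 | 1 | 2 | 2 | 2 | 3 | 3 | 3
  i=4: 1 | 1 | 1 | 2 | 2 | 3 | 3 | 3 | 4 | 4 | 4
  i=5: 1 | 1 | 1 | 2 | 2 | 3 | 3 | 3 | 4 | 5 | 5
  i=6: 1 | 1 | 1 | 2 | 2 | 3 | 3 | 4 | 5 | 6 | 6
  i=7: 1 | 2 | 2 | 3 | 3 | 4 | 4 | 5 | 6 | 7 | 7
  i=8: 1 | 2 | 3 | 4 | 4 | 5 | 5 | 6 | 7 | 8 | 8
  i=9: 1 | 2 | 3 | 4 | 4 | 5 | 6 | 7 | 8 | 9 | 9
  i=10: 1 | 2 | 3 | 4 | 5 | 6 | 7 | 8 | 9 | 10 | 10
  i=11: 1 | 2 | 3 | 4 | 5 | 6 | 7 | 8 | 9 | 10 | 11

the unique w with this rank table is (9, 1, 6, 4, 10, 8, 2, 3, 7, 5, 11).

Fulton essential set (7 of the 24 Rothe cells):

[(1, 8, 0), (3, 5, 1), (5, 8, 3), (6, 3, 1), (6, 5, 2), (6, 7, 3), (9, 5, 4)]


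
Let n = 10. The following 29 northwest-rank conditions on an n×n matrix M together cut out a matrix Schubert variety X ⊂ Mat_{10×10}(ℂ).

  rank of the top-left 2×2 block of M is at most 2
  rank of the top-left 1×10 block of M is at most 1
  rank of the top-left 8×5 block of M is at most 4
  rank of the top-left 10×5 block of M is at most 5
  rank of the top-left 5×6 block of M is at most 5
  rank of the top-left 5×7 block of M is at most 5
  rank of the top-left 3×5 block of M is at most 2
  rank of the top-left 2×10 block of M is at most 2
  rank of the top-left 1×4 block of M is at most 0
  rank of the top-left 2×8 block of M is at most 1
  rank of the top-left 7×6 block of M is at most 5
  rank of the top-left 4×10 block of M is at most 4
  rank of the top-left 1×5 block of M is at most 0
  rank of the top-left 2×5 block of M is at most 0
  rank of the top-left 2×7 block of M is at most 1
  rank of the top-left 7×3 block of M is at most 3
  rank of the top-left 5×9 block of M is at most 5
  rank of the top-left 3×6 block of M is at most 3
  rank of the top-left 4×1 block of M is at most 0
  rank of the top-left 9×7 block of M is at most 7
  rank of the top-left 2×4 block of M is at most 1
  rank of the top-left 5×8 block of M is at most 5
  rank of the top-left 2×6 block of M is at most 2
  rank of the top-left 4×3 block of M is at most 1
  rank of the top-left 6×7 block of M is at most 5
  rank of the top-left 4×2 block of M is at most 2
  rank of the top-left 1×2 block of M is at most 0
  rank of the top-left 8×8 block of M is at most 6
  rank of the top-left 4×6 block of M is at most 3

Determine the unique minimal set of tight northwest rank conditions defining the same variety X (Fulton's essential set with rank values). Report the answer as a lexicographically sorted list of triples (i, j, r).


Computing R[i][j] = min implied NW-rank bound (n=10, 29 conditions):

  i=1: 0  0  0  0  0  1  1  1  1  1
  i=2: 0  0  0  0  0  1  1  1  2  2
  i=3: 0  1  1  1  1  2  2  2  3  3
  i=4: 0  1  1  2  2  3  3  3  4  4
  i=5: 1  2  2  3  3  4  4  4  5  5
  i=6: 1  2  3  4  4  5  5  5  6  6
  i=7: 1  2  3  4  4  5  6  6  7  7
  i=8: 1  2  3  4  4  5  6  6  7  8
  i=9: 1  2  3  4  5  6  7  7  8  9
  i=10: 1  2  3  4  5  6  7  8  9  10

giving w = (6, 9, 2, 4, 1, 3, 7, 10, 5, 8) via Δ²R.

D(w) has 18 cells with 6 SE-corners; essential set:

[(2, 5, 0), (2, 8, 1), (4, 1, 0), (4, 3, 1), (8, 5, 4), (8, 8, 6)]


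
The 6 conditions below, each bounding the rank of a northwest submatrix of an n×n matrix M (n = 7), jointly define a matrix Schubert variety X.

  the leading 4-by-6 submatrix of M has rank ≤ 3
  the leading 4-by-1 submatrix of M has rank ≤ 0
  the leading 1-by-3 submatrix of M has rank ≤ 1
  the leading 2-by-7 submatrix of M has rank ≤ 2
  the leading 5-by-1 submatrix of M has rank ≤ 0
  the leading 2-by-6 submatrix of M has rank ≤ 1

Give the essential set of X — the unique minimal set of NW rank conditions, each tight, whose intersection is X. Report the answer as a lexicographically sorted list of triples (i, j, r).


Recovering R(i,j) via the rank-extension bound from the 6 conditions:

  i=1: 0, 1, 1, 1, 1, 1, 1
  i=2: 0, 1, 1, 1, 1, 1, 2
  i=3: 0, 1, 2, 2, 2, 2, 3
  i=4: 0, 1, 2, 3, 3, 3, 4
  i=5: 0, 1, 2, 3, 4, 4, 5
  i=6: 1, 2, 3, 4, 5, 5, 6
  i=7: 1, 2, 3, 4, 5, 6, 7

the unique w with this rank table is (2, 7, 3, 4, 5, 1, 6).

Rothe diagram D(w) (9 cells), 2 SE-corners (essential conditions):

[(2, 6, 1), (5, 1, 0)]
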